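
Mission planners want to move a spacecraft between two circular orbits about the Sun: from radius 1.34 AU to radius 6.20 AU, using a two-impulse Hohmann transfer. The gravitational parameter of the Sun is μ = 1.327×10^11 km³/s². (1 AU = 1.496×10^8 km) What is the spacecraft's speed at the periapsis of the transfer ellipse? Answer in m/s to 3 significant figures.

In km: r₁ = 1.34 × 1.496×10^8 = 2.00464×10^8 km; r₂ = 6.20 × 1.496×10^8 = 9.2752×10^8 km.
Semi-major axis of the transfer orbit: a_t = (2.00464×10^8 + 9.2752×10^8)/2 = 5.63992×10^8 km.
At periapsis, r = 2.00464×10^8 km.
Vis-viva: v = √[μ(2/r − 1/a_t)] = √[1.327×10^11 × (2/2.00464×10^8 − 1/5.63992×10^8)] = 32.99 km/s.

v = 33000 m/s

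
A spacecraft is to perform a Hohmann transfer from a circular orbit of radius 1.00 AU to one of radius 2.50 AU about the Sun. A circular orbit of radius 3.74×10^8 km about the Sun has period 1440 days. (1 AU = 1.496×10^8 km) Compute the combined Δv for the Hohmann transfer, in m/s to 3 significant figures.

Δv = 10400 m/s

From Kepler's third law T² = 4π²r³/μ at r = 3.74×10^8 km, T = 1440 days = 1440 × 86400 s = 1.24416×10^8 s: μ = 4π²r³/T² = 1.33420×10^11 km³/s².
In km: r₁ = 1.00 × 1.496×10^8 = 1.496×10^8 km; r₂ = 2.50 × 1.496×10^8 = 3.740×10^8 km.
The Hohmann ellipse has a_t = (r₁ + r₂)/2 = 2.618×10^8 km.
Circular speed at r₁: v₁ = √(μ/r₁) = √(1.33420×10^11/1.496×10^8) = 29.86 km/s.
On the transfer ellipse at r₁, v² = μ(2/r − 1/a) gives v_p = √[μ(2/r₁ − 1/a_t)] = 35.69 km/s.
First burn Δv₁ = |v_p − v₁| = 5.830 km/s.
Circular speed at r₂: v₂ = √(μ/r₂) = 18.89 km/s.
Transfer-orbit speed at r₂: v_a = √[μ(2/r₂ − 1/a_t)] = 14.28 km/s.
Second burn Δv₂ = |v₂ − v_a| = 4.610 km/s.
Δv = Δv₁ + Δv₂ = 5.830 + 4.610 = 10.44 km/s.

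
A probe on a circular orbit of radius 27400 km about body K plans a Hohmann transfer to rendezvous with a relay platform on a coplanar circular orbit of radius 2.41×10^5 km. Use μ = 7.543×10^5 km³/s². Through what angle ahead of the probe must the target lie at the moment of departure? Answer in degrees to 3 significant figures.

φ = 105°

The Hohmann ellipse has a_t = (r₁ + r₂)/2 = 1.342×10^5 km.
The half-period of the transfer ellipse is t = π√(a_t³/μ) = 1.7783×10^5 s.
The target's mean motion on its circular orbit is ω₂ = √(μ/r₂³) = 7.3409×10^-6 rad/s.
Angle swept by the target during transfer: ω₂·t = 1.30543 rad = 74.80°.
Arrival is 180° from departure on the ellipse, so φ = 180° − 74.80° = 105°.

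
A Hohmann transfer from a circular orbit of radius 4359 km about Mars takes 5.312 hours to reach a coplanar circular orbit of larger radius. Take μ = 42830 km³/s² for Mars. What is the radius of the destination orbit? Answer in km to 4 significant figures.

Transfer time t = 5.312 hours = 19123.2 s, and t = π√(a_t³/μ).
So a_t = (μ t²/π²)^(1/3) = (42830 × (19123.2)² / π²)^(1/3) = 11664 km.
Since a_t = (r₁ + r₂)/2, r₂ = 2a_t − r₁ = 2×11664 − 4359 = 18969 km.

r₂ = 18970 km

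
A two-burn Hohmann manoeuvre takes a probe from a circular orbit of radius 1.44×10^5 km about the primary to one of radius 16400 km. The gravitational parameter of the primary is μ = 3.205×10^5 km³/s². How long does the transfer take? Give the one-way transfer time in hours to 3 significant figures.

The Hohmann ellipse has a_t = (r₁ + r₂)/2 = 80200 km.
Half the transfer-orbit period gives t = π√(a_t³/μ) = 1.260×10^5 s.
Converting: 1.260×10^5 s ÷ 3600 s/hour = 35.0 hours.

t = 35.0 hours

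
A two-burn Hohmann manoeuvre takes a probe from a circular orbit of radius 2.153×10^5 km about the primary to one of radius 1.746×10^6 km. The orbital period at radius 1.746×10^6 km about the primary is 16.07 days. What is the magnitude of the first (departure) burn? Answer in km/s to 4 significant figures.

Δv₁ = 7.523 km/s

From Kepler's third law T² = 4π²r³/μ at r = 1.746×10^6 km, T = 16.07 days = 16.07 × 86400 s = 1.388448×10^6 s: μ = 4π²r³/T² = 1.09002×10^8 km³/s².
Semi-major axis of the transfer orbit: a_t = (2.153×10^5 + 1.746×10^6)/2 = 9.8065×10^5 km.
Circular speed at r = 2.153×10^5 km: v_c = √(μ/r) = 22.5006 km/s.
Transfer-orbit speed at the same r (vis-viva, a = a_t): v_t = √[μ(2/r − 1/a_t)] = 30.0234 km/s.
Δv₁ = |v_t − v_c| = |30.0234 − 22.5006| = 7.523 km/s.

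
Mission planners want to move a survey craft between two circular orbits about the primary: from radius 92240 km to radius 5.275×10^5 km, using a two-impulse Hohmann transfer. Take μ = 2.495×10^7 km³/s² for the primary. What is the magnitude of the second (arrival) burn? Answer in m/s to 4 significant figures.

Δv₂ = 3125 m/s

Transfer-ellipse semi-major axis a_t = (r₁ + r₂)/2 = (92240 + 5.275×10^5)/2 = 3.0987×10^5 km.
Circular speed at r = 5.275×10^5 km: v_c = √(μ/r) = 6.877 km/s.
Transfer-orbit speed at the same r (vis-viva, a = a_t): v_t = √[μ(2/r − 1/a_t)] = 3.752 km/s.
Δv₂ = |v_t − v_c| = |3.752 − 6.877| = 3.125 km/s.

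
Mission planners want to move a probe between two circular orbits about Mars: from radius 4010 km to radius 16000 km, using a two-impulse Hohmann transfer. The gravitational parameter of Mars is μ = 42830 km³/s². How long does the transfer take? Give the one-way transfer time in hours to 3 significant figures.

The Hohmann ellipse has a_t = (r₁ + r₂)/2 = 10005 km.
Half the transfer-orbit period gives t = π√(a_t³/μ) = 15190 s.
Converting: 15190 s ÷ 3600 s/hour = 4.22 hours.

t = 4.22 hours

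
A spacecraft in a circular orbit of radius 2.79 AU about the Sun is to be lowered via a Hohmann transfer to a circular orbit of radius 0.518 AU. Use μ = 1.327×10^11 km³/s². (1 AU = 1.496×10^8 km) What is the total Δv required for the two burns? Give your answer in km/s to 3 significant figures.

In km: r₁ = 2.79 × 1.496×10^8 = 4.17384×10^8 km; r₂ = 0.518 × 1.496×10^8 = 7.74928×10^7 km.
Transfer-ellipse semi-major axis a_t = (r₁ + r₂)/2 = (4.17384×10^8 + 7.74928×10^7)/2 = 2.474384×10^8 km.
Circular speed at r₁: v₁ = √(μ/r₁) = √(1.327×10^11/4.17384×10^8) = 17.8307 km/s.
On the transfer ellipse at r₁, vis-viva gives v_a = √[μ(2/r₁ − 1/a_t)] = 9.97849 km/s.
First burn Δv₁ = |v_a − v₁| = 7.8522 km/s.
Circular speed at r₂: v₂ = √(μ/r₂) = 41.381 km/s.
Transfer-orbit speed at r₂: v_p = √[μ(2/r₂ − 1/a_t)] = 53.745 km/s.
Second burn Δv₂ = |v₂ − v_p| = 12.364 km/s.
Δv = Δv₁ + Δv₂ = 7.8522 + 12.364 = 20.22 km/s.

Δv = 20.2 km/s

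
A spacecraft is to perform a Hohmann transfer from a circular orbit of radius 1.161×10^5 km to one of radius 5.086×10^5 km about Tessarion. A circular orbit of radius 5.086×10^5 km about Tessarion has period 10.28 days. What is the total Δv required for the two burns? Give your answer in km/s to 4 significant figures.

Δv = 3.483 km/s

From Kepler's third law T² = 4π²r³/μ at r = 5.086×10^5 km, T = 10.28 days = 10.28 × 86400 s = 8.88192×10^5 s: μ = 4π²r³/T² = 6.58378×10^6 km³/s².
Transfer-ellipse semi-major axis a_t = (r₁ + r₂)/2 = (1.161×10^5 + 5.086×10^5)/2 = 3.1235×10^5 km.
Circular speed at r₁: v₁ = √(μ/r₁) = √(6.58378×10^6/1.161×10^5) = 7.530 km/s.
On the transfer ellipse at r₁, vis-viva equation gives v_p = √[μ(2/r₁ − 1/a_t)] = 9.609 km/s.
First burn Δv₁ = |v_p − v₁| = 2.079 km/s.
At r₂, v₂ = √(μ/r₂) = 3.598 km/s.
Transfer-orbit speed at r₂: v_a = √[μ(2/r₂ − 1/a_t)] = 2.194 km/s.
Second burn Δv₂ = |v₂ − v_a| = 1.404 km/s.
Total Δv = Δv₁ + Δv₂ = 3.483 km/s.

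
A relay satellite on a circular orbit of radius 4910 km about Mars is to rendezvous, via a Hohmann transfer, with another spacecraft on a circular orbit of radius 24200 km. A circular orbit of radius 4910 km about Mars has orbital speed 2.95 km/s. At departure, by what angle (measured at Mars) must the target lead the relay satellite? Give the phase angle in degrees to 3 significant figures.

φ = 96.0°

From the circular-orbit relation v² = μ/r at r = 4910 km: μ = v²r = (2.95)² × 4910 = 42729.3 km³/s².
Transfer-ellipse semi-major axis a_t = (r₁ + r₂)/2 = (4910 + 24200)/2 = 14555 km.
Transfer time t = π√(a_t³/μ) = 26687 s.
The target's mean motion on its circular orbit is ω₂ = √(μ/r₂³) = 5.4909×10^-5 rad/s.
Angle swept by the target during transfer: ω₂·t = 1.4654 rad = 83.96°.
The relay satellite traverses 180° on the transfer ellipse, so the target must lead by 180° − 83.96° = 96.0°.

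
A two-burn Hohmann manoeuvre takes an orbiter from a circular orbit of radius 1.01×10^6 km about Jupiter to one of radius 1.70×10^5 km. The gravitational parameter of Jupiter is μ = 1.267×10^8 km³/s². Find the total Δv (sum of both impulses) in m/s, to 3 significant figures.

Δv = 13600 m/s

Semi-major axis of the transfer orbit: a_t = (1.010×10^6 + 1.700×10^5)/2 = 5.900×10^5 km.
Circular speed at r₁: v₁ = √(μ/r₁) = √(1.267×10^8/1.010×10^6) = 11.20 km/s.
On the transfer ellipse at r₁, vis-viva equation gives v_a = √[μ(2/r₁ − 1/a_t)] = 6.012 km/s.
First burn Δv₁ = |v_a − v₁| = 5.188 km/s.
At r₂, v₂ = √(μ/r₂) = 27.300 km/s.
Transfer-orbit speed at r₂: v_p = √[μ(2/r₂ − 1/a_t)] = 35.719 km/s.
Second burn Δv₂ = |v₂ − v_p| = 8.419 km/s.
Δv = Δv₁ + Δv₂ = 5.188 + 8.419 = 13.61 km/s.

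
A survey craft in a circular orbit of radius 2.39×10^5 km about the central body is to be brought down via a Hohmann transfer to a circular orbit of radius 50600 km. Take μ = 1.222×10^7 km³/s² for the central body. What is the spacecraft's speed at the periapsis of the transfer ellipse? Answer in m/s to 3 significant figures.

v = 20000 m/s

Semi-major axis of the transfer orbit: a_t = (2.390×10^5 + 50600)/2 = 1.448×10^5 km.
At periapsis, r = 50600 km.
Applying v² = μ(2/r − 1/a_t): v = 19.97 km/s.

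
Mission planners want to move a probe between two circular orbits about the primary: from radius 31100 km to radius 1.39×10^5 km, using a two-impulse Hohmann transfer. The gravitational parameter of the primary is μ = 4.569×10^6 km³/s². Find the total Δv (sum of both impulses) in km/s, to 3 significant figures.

The Hohmann ellipse has a_t = (r₁ + r₂)/2 = 85050 km.
Circular speed at r₁: v₁ = √(μ/r₁) = √(4.569×10^6/31100) = 12.12077 km/s.
On the transfer ellipse at r₁, vis-viva gives v_p = √[μ(2/r₁ − 1/a_t)] = 15.49532 km/s.
First burn Δv₁ = |v_p − v₁| = 3.375 km/s.
At r₂, v₂ = √(μ/r₂) = 5.733 km/s.
Transfer-orbit speed at r₂: v_a = √[μ(2/r₂ − 1/a_t)] = 3.467 km/s.
Second burn Δv₂ = |v₂ − v_a| = 2.266 km/s.
Total Δv = Δv₁ + Δv₂ = 5.641 km/s.

Δv = 5.64 km/s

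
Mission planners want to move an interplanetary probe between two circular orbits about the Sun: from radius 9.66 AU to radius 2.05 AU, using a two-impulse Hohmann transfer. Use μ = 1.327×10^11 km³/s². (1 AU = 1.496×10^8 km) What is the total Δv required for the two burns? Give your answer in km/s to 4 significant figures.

In km: r₁ = 9.66 × 1.496×10^8 = 1.445136×10^9 km; r₂ = 2.05 × 1.496×10^8 = 3.0668×10^8 km.
Transfer-ellipse semi-major axis a_t = (r₁ + r₂)/2 = (1.445136×10^9 + 3.0668×10^8)/2 = 8.75908×10^8 km.
Circular speed at r₁: v₁ = √(μ/r₁) = √(1.327×10^11/1.445136×10^9) = 9.5826 km/s.
Transfer-orbit speed at r₁ (vis-viva equation): v_a = √[μ(2/r₁ − 1/a_t)] = 5.6702 km/s.
First burn Δv₁ = |v_a − v₁| = 3.9124 km/s.
At r₂, v₂ = √(μ/r₂) = 20.801408 km/s.
Transfer-orbit speed at r₂: v_p = √[μ(2/r₂ − 1/a_t)] = 26.718855 km/s.
Second burn Δv₂ = |v₂ − v_p| = 5.9174 km/s.
Total Δv = Δv₁ + Δv₂ = 9.830 km/s.

Δv = 9.830 km/s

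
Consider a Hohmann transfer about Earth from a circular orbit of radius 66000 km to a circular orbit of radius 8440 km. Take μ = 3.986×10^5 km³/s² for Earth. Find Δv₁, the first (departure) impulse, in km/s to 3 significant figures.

The Hohmann ellipse has a_t = (r₁ + r₂)/2 = 37220 km.
Circular speed at r = 66000 km: v_c = √(μ/r) = 2.4575 km/s.
Transfer-orbit speed at the same r (vis-viva, a = a_t): v_t = √[μ(2/r − 1/a_t)] = 1.1703 km/s.
Δv₁ = |v_t − v_c| = |1.1703 − 2.4575| = 1.287 km/s.

Δv₁ = 1.29 km/s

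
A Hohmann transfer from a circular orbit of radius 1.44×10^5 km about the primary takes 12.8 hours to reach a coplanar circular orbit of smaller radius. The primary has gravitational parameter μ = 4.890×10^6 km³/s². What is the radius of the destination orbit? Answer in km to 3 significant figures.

r₂ = 59400 km

Transfer time t = 12.8 hours = 46080 s, and t = π√(a_t³/μ).
So a_t = (μ t²/π²)^(1/3) = (4.890×10^6 × (46080)² / π²)^(1/3) = 1.0171×10^5 km.
Since a_t = (r₁ + r₂)/2, r₂ = 2a_t − r₁ = 2×1.0171×10^5 − 1.440×10^5 = 59420 km.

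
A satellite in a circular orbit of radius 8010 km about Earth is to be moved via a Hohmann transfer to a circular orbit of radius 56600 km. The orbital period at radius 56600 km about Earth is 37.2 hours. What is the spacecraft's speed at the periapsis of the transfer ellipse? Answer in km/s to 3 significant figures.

From Kepler's third law T² = 4π²r³/μ at r = 56600 km, T = 37.2 hours = 37.2 × 3600 s = 1.3392×10^5 s: μ = 4π²r³/T² = 3.99133×10^5 km³/s².
The Hohmann ellipse has a_t = (r₁ + r₂)/2 = 32305 km.
At periapsis, r = 8010 km.
Applying v² = μ(2/r − 1/a_t): v = 9.344 km/s.

v = 9.34 km/s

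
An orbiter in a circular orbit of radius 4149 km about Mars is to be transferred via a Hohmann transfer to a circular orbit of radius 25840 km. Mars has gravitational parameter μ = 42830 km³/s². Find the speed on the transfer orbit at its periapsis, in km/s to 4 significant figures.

v = 4.218 km/s

Transfer-ellipse semi-major axis a_t = (r₁ + r₂)/2 = (4149 + 25840)/2 = 14994.5 km.
At periapsis, r = 4149 km.
Vis-viva: v = √[μ(2/r − 1/a_t)] = √[42830 × (2/4149 − 1/14994.5)] = 4.218 km/s.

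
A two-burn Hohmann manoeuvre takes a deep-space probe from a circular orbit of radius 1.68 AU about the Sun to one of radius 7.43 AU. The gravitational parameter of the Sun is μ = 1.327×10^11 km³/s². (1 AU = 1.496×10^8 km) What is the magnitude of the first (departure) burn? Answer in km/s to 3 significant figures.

In km: r₁ = 1.68 × 1.496×10^8 = 2.51328×10^8 km; r₂ = 7.43 × 1.496×10^8 = 1.111528×10^9 km.
Transfer-ellipse semi-major axis a_t = (r₁ + r₂)/2 = (2.51328×10^8 + 1.111528×10^9)/2 = 6.81428×10^8 km.
On the circular orbit at r = 2.51328×10^8 km, v_c = √(μ/r) = 22.978 km/s.
Vis-viva on the transfer ellipse at r = 2.51328×10^8 km gives v_t = √[μ(2/r − 1/a_t)] = 29.347 km/s.
Δv₁ = |v_t − v_c| = |29.347 − 22.978| = 6.369 km/s.

Δv₁ = 6.37 km/s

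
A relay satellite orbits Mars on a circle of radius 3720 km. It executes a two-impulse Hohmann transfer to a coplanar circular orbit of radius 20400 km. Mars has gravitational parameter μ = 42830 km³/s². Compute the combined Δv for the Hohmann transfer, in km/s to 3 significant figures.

Δv = 1.66 km/s

Semi-major axis of the transfer orbit: a_t = (3720 + 20400)/2 = 12060 km.
At r₁ the circular-orbit speed is v₁ = √(μ/r₁) = 3.393 km/s.
Transfer-orbit speed at r₁ (vis-viva): v_p = √[μ(2/r₁ − 1/a_t)] = 4.413 km/s.
First burn Δv₁ = |v_p − v₁| = 1.020 km/s.
Circular speed at r₂: v₂ = √(μ/r₂) = 1.44897 km/s.
Transfer-orbit speed at r₂: v_a = √[μ(2/r₂ − 1/a_t)] = 0.804742 km/s.
Second burn Δv₂ = |v₂ − v_a| = 0.6442 km/s.
Total Δv = Δv₁ + Δv₂ = 1.664 km/s.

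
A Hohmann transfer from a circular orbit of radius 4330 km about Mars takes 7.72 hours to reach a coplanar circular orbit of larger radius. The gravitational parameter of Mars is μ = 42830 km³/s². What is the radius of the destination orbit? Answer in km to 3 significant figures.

r₂ = 25600 km

Transfer time t = 7.72 hours = 27792 s, and t = π√(a_t³/μ).
So a_t = (μ t²/π²)^(1/3) = (42830 × (27792)² / π²)^(1/3) = 14966 km.
Since a_t = (r₁ + r₂)/2, r₂ = 2a_t − r₁ = 2×14966 − 4330 = 25602 km.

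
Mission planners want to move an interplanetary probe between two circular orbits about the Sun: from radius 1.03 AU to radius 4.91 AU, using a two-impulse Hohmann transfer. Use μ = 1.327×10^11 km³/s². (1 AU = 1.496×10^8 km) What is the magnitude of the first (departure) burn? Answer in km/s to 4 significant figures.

In km: r₁ = 1.03 × 1.496×10^8 = 1.54088×10^8 km; r₂ = 4.91 × 1.496×10^8 = 7.34536×10^8 km.
Semi-major axis of the transfer orbit: a_t = (1.54088×10^8 + 7.34536×10^8)/2 = 4.44312×10^8 km.
On the circular orbit at r = 1.54088×10^8 km, v_c = √(μ/r) = 29.346 km/s.
Vis-viva on the transfer ellipse at r = 1.54088×10^8 km gives v_t = √[μ(2/r − 1/a_t)] = 37.732 km/s.
Δv₁ = |v_t − v_c| = |37.732 − 29.346| = 8.386 km/s.

Δv₁ = 8.386 km/s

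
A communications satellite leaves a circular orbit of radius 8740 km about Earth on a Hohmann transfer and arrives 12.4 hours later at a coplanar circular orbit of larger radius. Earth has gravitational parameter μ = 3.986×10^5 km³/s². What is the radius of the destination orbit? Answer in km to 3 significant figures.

r₂ = 77600 km

Transfer time t = 12.4 hours = 44640 s, and t = π√(a_t³/μ).
So a_t = (μ t²/π²)^(1/3) = (3.986×10^5 × (44640)² / π²)^(1/3) = 43175 km.
Since a_t = (r₁ + r₂)/2, r₂ = 2a_t − r₁ = 2×43175 − 8740 = 77610 km.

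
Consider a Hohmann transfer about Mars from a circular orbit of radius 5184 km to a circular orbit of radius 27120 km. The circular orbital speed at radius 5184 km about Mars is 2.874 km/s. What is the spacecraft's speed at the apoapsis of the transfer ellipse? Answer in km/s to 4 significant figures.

From the circular-orbit relation v² = μ/r at r = 5184 km: μ = v²r = (2.874)² × 5184 = 42819.2 km³/s².
The Hohmann ellipse has a_t = (r₁ + r₂)/2 = 16152 km.
The apoapsis of the transfer ellipse is at r = 27120 km.
Applying v² = μ(2/r − 1/a_t): v = 0.7119 km/s.

v = 0.7119 km/s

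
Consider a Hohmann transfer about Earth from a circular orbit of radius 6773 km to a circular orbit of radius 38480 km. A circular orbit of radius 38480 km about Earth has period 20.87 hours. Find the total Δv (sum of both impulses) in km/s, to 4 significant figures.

From Kepler's third law T² = 4π²r³/μ at r = 38480 km, T = 20.87 hours = 20.87 × 3600 s = 75132 s: μ = 4π²r³/T² = 3.98488×10^5 km³/s².
Transfer-ellipse semi-major axis a_t = (r₁ + r₂)/2 = (6773 + 38480)/2 = 22626.5 km.
Circular speed at r₁: v₁ = √(μ/r₁) = √(3.98488×10^5/6773) = 7.6704 km/s.
Transfer-orbit speed at r₁ (vis-viva): v_p = √[μ(2/r₁ − 1/a_t)] = 10.003 km/s.
First burn Δv₁ = |v_p − v₁| = 2.333 km/s.
At r₂, v₂ = √(μ/r₂) = 3.218 km/s.
Transfer-orbit speed at r₂: v_a = √[μ(2/r₂ − 1/a_t)] = 1.761 km/s.
Second burn Δv₂ = |v₂ − v_a| = 1.457 km/s.
Total Δv = Δv₁ + Δv₂ = 3.790 km/s.

Δv = 3.790 km/s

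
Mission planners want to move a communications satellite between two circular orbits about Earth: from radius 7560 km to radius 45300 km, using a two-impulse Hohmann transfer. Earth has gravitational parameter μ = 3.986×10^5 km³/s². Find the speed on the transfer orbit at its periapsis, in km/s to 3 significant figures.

v = 9.51 km/s

Semi-major axis of the transfer orbit: a_t = (7560 + 45300)/2 = 26430 km.
At periapsis, r = 7560 km.
Vis-viva: v = √[μ(2/r − 1/a_t)] = √[3.986×10^5 × (2/7560 − 1/26430)] = 9.506 km/s.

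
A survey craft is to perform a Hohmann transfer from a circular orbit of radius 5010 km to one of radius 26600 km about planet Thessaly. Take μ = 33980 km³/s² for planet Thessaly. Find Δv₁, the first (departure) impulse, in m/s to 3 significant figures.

Δv₁ = 774 m/s

The Hohmann ellipse has a_t = (r₁ + r₂)/2 = 15805 km.
On the circular orbit at r = 5010 km, v_c = √(μ/r) = 2.6043 km/s.
Transfer-orbit speed at the same r (vis-viva, a = a_t): v_t = √[μ(2/r − 1/a_t)] = 3.3786 km/s.
Δv₁ = |v_t − v_c| = |3.3786 − 2.6043| = 0.7743 km/s.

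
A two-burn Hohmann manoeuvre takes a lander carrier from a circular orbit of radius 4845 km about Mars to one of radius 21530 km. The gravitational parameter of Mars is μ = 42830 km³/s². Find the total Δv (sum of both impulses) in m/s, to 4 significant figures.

Δv = 1381 m/s

The Hohmann ellipse has a_t = (r₁ + r₂)/2 = 13187.5 km.
At r₁ the circular-orbit speed is v₁ = √(μ/r₁) = 2.9732 km/s.
Transfer-orbit speed at r₁ (v² = μ(2/r − 1/a)): v_p = √[μ(2/r₁ − 1/a_t)] = 3.7990 km/s.
First burn Δv₁ = |v_p − v₁| = 0.8258 km/s.
At r₂, v₂ = √(μ/r₂) = 1.4104 km/s.
Transfer-orbit speed at r₂: v_a = √[μ(2/r₂ − 1/a_t)] = 0.85490 km/s.
Second burn Δv₂ = |v₂ − v_a| = 0.5555 km/s.
Δv = Δv₁ + Δv₂ = 0.8258 + 0.5555 = 1.381 km/s.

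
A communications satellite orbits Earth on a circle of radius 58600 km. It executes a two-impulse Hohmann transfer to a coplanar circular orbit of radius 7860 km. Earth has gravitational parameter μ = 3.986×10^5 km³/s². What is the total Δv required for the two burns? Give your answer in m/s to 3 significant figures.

Δv = 3680 m/s

Semi-major axis of the transfer orbit: a_t = (58600 + 7860)/2 = 33230 km.
Circular speed at r₁: v₁ = √(μ/r₁) = √(3.986×10^5/58600) = 2.608 km/s.
Transfer-orbit speed at r₁ (vis-viva equation): v_a = √[μ(2/r₁ − 1/a_t)] = 1.268 km/s.
First burn Δv₁ = |v_a − v₁| = 1.340 km/s.
Circular speed at r₂: v₂ = √(μ/r₂) = 7.1213 km/s.
Transfer-orbit speed at r₂: v_p = √[μ(2/r₂ − 1/a_t)] = 9.4567 km/s.
Second burn Δv₂ = |v₂ − v_p| = 2.335 km/s.
Total Δv = Δv₁ + Δv₂ = 3.675 km/s.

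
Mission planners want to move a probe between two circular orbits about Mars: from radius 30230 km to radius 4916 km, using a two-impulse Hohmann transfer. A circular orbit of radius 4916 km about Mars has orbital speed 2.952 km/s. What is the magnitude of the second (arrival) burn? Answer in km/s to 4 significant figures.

From the circular-orbit relation v² = μ/r at r = 4916 km: μ = v²r = (2.952)² × 4916 = 42839.5 km³/s².
Transfer-ellipse semi-major axis a_t = (r₁ + r₂)/2 = (30230 + 4916)/2 = 17573 km.
On the circular orbit at r = 4916 km, v_c = √(μ/r) = 2.9520 km/s.
Vis-viva on the transfer ellipse at r = 4916 km gives v_t = √[μ(2/r − 1/a_t)] = 3.8718 km/s.
Δv₂ = |v_t − v_c| = |3.8718 − 2.9520| = 0.9198 km/s.

Δv₂ = 0.9198 km/s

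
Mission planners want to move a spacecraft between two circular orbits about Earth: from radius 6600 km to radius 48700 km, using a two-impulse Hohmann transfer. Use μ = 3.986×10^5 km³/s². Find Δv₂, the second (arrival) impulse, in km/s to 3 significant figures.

Transfer-ellipse semi-major axis a_t = (r₁ + r₂)/2 = (6600 + 48700)/2 = 27650 km.
Circular speed at r = 48700 km: v_c = √(μ/r) = 2.861 km/s.
Transfer-orbit speed at the same r (vis-viva, a = a_t): v_t = √[μ(2/r − 1/a_t)] = 1.398 km/s.
Δv₂ = |v_t − v_c| = |1.398 − 2.861| = 1.463 km/s.

Δv₂ = 1.46 km/s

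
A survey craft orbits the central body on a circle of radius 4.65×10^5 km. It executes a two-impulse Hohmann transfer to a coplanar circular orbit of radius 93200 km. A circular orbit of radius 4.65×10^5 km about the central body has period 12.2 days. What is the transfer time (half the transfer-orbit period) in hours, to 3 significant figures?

From Kepler's third law T² = 4π²r³/μ at r = 4.65×10^5 km, T = 12.2 days = 12.2 × 86400 s = 1.05408×10^6 s: μ = 4π²r³/T² = 3.57249×10^6 km³/s².
Transfer-ellipse semi-major axis a_t = (r₁ + r₂)/2 = (4.650×10^5 + 93200)/2 = 2.791×10^5 km.
By Kepler's third law the transfer-orbit period is T = 2π√(a_t³/μ), so t = T/2 = 2.451×10^5 s.
Converting: 2.451×10^5 s ÷ 3600 s/hour = 68.1 hours.

t = 68.1 hours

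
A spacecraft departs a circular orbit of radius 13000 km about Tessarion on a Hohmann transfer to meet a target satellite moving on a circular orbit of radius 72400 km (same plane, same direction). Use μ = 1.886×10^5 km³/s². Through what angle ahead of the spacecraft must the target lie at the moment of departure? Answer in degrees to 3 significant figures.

φ = 98.5°

Transfer-ellipse semi-major axis a_t = (r₁ + r₂)/2 = (13000 + 72400)/2 = 42700 km.
Transfer time t = π√(a_t³/μ) = 63830 s.
The target's mean motion on its circular orbit is ω₂ = √(μ/r₂³) = 2.229×10^-5 rad/s.
Angle swept by the target during transfer: ω₂·t = 1.423 rad = 81.53°.
The spacecraft traverses 180° on the transfer ellipse, so the target must lead by 180° − 81.53° = 98.5°.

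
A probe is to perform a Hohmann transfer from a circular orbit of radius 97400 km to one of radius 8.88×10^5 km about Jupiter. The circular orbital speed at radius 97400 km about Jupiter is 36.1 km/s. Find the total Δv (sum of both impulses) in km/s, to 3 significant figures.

Δv = 19.0 km/s

From the circular-orbit relation v² = μ/r at r = 97400 km: μ = v²r = (36.1)² × 97400 = 1.26933×10^8 km³/s².
Semi-major axis of the transfer orbit: a_t = (97400 + 8.880×10^5)/2 = 4.927×10^5 km.
Circular speed at r₁: v₁ = √(μ/r₁) = √(1.26933×10^8/97400) = 36.10 km/s.
On the transfer ellipse at r₁, vis-viva gives v_p = √[μ(2/r₁ − 1/a_t)] = 48.46 km/s.
First burn Δv₁ = |v_p − v₁| = 12.36 km/s.
At r₂, v₂ = √(μ/r₂) = 11.956 km/s.
Transfer-orbit speed at r₂: v_a = √[μ(2/r₂ − 1/a_t)] = 5.3158 km/s.
Second burn Δv₂ = |v₂ − v_a| = 6.640 km/s.
Δv = Δv₁ + Δv₂ = 12.36 + 6.640 = 19.00 km/s.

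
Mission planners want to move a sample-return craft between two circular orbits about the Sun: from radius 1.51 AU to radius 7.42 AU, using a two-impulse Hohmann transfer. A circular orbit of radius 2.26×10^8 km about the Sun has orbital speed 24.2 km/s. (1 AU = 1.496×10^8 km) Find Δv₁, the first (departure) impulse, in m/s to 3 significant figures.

From the circular-orbit relation v² = μ/r at r = 2.26×10^8 km: μ = v²r = (24.2)² × 2.26×10^8 = 1.32355×10^11 km³/s².
In km: r₁ = 1.51 × 1.496×10^8 = 2.25896×10^8 km; r₂ = 7.42 × 1.496×10^8 = 1.110032×10^9 km.
Transfer-ellipse semi-major axis a_t = (r₁ + r₂)/2 = (2.25896×10^8 + 1.110032×10^9)/2 = 6.67964×10^8 km.
On the circular orbit at r = 2.25896×10^8 km, v_c = √(μ/r) = 24.206 km/s.
Vis-viva on the transfer ellipse at r = 2.25896×10^8 km gives v_t = √[μ(2/r − 1/a_t)] = 31.204 km/s.
Δv₁ = |v_t − v_c| = |31.204 − 24.206| = 6.998 km/s.

Δv₁ = 7000 m/s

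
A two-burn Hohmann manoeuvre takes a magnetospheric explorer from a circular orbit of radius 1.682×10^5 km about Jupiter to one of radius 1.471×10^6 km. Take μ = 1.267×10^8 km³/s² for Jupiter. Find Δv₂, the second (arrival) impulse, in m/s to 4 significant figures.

The Hohmann ellipse has a_t = (r₁ + r₂)/2 = 8.196×10^5 km.
Circular speed at r = 1.471×10^6 km: v_c = √(μ/r) = 9.2807 km/s.
Transfer-orbit speed at the same r (vis-viva, a = a_t): v_t = √[μ(2/r − 1/a_t)] = 4.2043 km/s.
Δv₂ = |v_t − v_c| = |4.2043 − 9.2807| = 5.076 km/s.

Δv₂ = 5076 m/s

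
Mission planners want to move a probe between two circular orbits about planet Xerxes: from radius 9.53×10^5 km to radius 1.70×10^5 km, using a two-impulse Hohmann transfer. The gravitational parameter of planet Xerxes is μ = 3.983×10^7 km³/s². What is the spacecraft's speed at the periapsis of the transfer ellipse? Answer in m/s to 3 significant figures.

v = 19900 m/s

Transfer-ellipse semi-major axis a_t = (r₁ + r₂)/2 = (9.530×10^5 + 1.700×10^5)/2 = 5.615×10^5 km.
The periapsis of the transfer ellipse is at r = 1.700×10^5 km.
Vis-viva: v = √[μ(2/r − 1/a_t)] = √[3.983×10^7 × (2/1.700×10^5 − 1/5.615×10^5)] = 19.94 km/s.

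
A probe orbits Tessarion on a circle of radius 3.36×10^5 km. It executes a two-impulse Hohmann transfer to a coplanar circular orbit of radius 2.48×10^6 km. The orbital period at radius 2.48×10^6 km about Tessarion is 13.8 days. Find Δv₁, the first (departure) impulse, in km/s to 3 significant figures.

Δv₁ = 11.6 km/s

From Kepler's third law T² = 4π²r³/μ at r = 2.48×10^6 km, T = 13.8 days = 13.8 × 86400 s = 1.19232×10^6 s: μ = 4π²r³/T² = 4.23574×10^8 km³/s².
The Hohmann ellipse has a_t = (r₁ + r₂)/2 = 1.408×10^6 km.
On the circular orbit at r = 3.360×10^5 km, v_c = √(μ/r) = 35.505 km/s.
Vis-viva on the transfer ellipse at r = 3.360×10^5 km gives v_t = √[μ(2/r − 1/a_t)] = 47.122 km/s.
Δv₁ = |v_t − v_c| = |47.122 − 35.505| = 11.62 km/s.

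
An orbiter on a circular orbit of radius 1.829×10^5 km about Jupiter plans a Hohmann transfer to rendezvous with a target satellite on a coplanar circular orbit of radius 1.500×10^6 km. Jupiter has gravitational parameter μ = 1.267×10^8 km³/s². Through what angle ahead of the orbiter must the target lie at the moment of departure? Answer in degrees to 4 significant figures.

φ = 104.4°

Semi-major axis of the transfer orbit: a_t = (1.829×10^5 + 1.500×10^6)/2 = 8.4145×10^5 km.
The half-period of the transfer ellipse is t = π√(a_t³/μ) = 2.154×10^5 s.
The target's mean motion on its circular orbit is ω₂ = √(μ/r₂³) = 6.127×10^-6 rad/s.
Angle swept by the target during transfer: ω₂·t = 1.320 rad = 75.63°.
Arrival is 180° from departure on the ellipse, so φ = 180° − 75.63° = 104.4°.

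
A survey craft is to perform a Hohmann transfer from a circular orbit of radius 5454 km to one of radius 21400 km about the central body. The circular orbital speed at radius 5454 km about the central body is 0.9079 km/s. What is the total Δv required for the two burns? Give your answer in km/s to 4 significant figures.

Δv = 0.4045 km/s

From the circular-orbit relation v² = μ/r at r = 5454 km: μ = v²r = (0.9079)² × 5454 = 4495.64 km³/s².
The Hohmann ellipse has a_t = (r₁ + r₂)/2 = 13427 km.
At r₁ the circular-orbit speed is v₁ = √(μ/r₁) = 0.90790 km/s.
Transfer-orbit speed at r₁ (v² = μ(2/r − 1/a)): v_p = √[μ(2/r₁ − 1/a_t)] = 1.1462 km/s.
First burn Δv₁ = |v_p − v₁| = 0.2383 km/s.
At r₂, v₂ = √(μ/r₂) = 0.4583 km/s.
Transfer-orbit speed at r₂: v_a = √[μ(2/r₂ − 1/a_t)] = 0.2921 km/s.
Second burn Δv₂ = |v₂ − v_a| = 0.1662 km/s.
Δv = Δv₁ + Δv₂ = 0.2383 + 0.1662 = 0.4045 km/s.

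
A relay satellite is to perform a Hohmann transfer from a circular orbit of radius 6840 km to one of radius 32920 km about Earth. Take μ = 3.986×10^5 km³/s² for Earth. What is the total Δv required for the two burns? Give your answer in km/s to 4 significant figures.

The Hohmann ellipse has a_t = (r₁ + r₂)/2 = 19880 km.
At r₁ the circular-orbit speed is v₁ = √(μ/r₁) = 7.6338 km/s.
On the transfer ellipse at r₁, v² = μ(2/r − 1/a) gives v_p = √[μ(2/r₁ − 1/a_t)] = 9.8234 km/s.
First burn Δv₁ = |v_p − v₁| = 2.1896 km/s.
At r₂, v₂ = √(μ/r₂) = 3.4797 km/s.
Transfer-orbit speed at r₂: v_a = √[μ(2/r₂ − 1/a_t)] = 2.0411 km/s.
Second burn Δv₂ = |v₂ − v_a| = 1.4386 km/s.
Total Δv = Δv₁ + Δv₂ = 3.628 km/s.

Δv = 3.628 km/s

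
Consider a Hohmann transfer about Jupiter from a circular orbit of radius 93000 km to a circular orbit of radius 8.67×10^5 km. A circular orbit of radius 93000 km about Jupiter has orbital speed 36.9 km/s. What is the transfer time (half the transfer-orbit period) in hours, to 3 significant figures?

t = 25.8 hours

From the circular-orbit relation v² = μ/r at r = 93000 km: μ = v²r = (36.9)² × 93000 = 1.26630×10^8 km³/s².
Semi-major axis of the transfer orbit: a_t = (93000 + 8.670×10^5)/2 = 4.800×10^5 km.
By Kepler's third law the transfer-orbit period is T = 2π√(a_t³/μ), so t = T/2 = 92840 s.
Converting: 92840 s ÷ 3600 s/hour = 25.8 hours.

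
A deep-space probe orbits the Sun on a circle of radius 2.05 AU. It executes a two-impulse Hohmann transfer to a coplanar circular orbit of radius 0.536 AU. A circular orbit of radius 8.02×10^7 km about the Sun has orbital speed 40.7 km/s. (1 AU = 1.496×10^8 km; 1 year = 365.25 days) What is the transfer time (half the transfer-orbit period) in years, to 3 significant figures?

t = 0.735 years

From the circular-orbit relation v² = μ/r at r = 8.02×10^7 km: μ = v²r = (40.7)² × 8.02×10^7 = 1.32850×10^11 km³/s².
In km: r₁ = 2.05 × 1.496×10^8 = 3.0668×10^8 km; r₂ = 0.536 × 1.496×10^8 = 8.01856×10^7 km.
Transfer-ellipse semi-major axis a_t = (r₁ + r₂)/2 = (3.0668×10^8 + 8.01856×10^7)/2 = 1.934328×10^8 km.
Transfer time t = π√(a_t³/μ) = π√((1.934328×10^8)³ / 1.32850×10^11) = 2.319×10^7 s.
Converting: 2.319×10^7 s ÷ 3.15576×10^7 s/year (365.25 × 86400) = 0.735 years.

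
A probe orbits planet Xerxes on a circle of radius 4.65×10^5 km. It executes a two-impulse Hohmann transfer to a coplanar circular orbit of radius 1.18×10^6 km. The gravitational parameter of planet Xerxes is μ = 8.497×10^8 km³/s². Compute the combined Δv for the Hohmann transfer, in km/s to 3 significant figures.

Transfer-ellipse semi-major axis a_t = (r₁ + r₂)/2 = (4.650×10^5 + 1.180×10^6)/2 = 8.225×10^5 km.
At r₁ the circular-orbit speed is v₁ = √(μ/r₁) = 42.747 km/s.
On the transfer ellipse at r₁, vis-viva equation gives v_p = √[μ(2/r₁ − 1/a_t)] = 51.201 km/s.
First burn Δv₁ = |v_p − v₁| = 8.454 km/s.
At r₂, v₂ = √(μ/r₂) = 26.8344 km/s.
Transfer-orbit speed at r₂: v_a = √[μ(2/r₂ − 1/a_t)] = 20.1767 km/s.
Second burn Δv₂ = |v₂ − v_a| = 6.658 km/s.
Total Δv = Δv₁ + Δv₂ = 15.11 km/s.

Δv = 15.1 km/s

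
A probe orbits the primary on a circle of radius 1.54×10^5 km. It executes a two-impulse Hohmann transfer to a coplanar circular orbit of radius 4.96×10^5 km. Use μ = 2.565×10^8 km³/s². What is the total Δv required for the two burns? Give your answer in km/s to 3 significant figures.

Semi-major axis of the transfer orbit: a_t = (1.540×10^5 + 4.960×10^5)/2 = 3.250×10^5 km.
At r₁ the circular-orbit speed is v₁ = √(μ/r₁) = 40.812 km/s.
Transfer-orbit speed at r₁ (vis-viva equation): v_p = √[μ(2/r₁ − 1/a_t)] = 50.418 km/s.
First burn Δv₁ = |v_p − v₁| = 9.606 km/s.
At r₂, v₂ = √(μ/r₂) = 22.741 km/s.
Transfer-orbit speed at r₂: v_a = √[μ(2/r₂ − 1/a_t)] = 15.654 km/s.
Second burn Δv₂ = |v₂ − v_a| = 7.087 km/s.
Total Δv = Δv₁ + Δv₂ = 16.69 km/s.

Δv = 16.7 km/s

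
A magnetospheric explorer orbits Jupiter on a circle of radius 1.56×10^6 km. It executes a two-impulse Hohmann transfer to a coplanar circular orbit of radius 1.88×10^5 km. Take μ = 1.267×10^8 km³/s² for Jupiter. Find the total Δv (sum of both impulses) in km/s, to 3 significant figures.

Δv = 13.6 km/s

Semi-major axis of the transfer orbit: a_t = (1.560×10^6 + 1.880×10^5)/2 = 8.740×10^5 km.
Circular speed at r₁: v₁ = √(μ/r₁) = √(1.267×10^8/1.560×10^6) = 9.0121 km/s.
On the transfer ellipse at r₁, v² = μ(2/r − 1/a) gives v_a = √[μ(2/r₁ − 1/a_t)] = 4.1797 km/s.
First burn Δv₁ = |v_a − v₁| = 4.8324 km/s.
Circular speed at r₂: v₂ = √(μ/r₂) = 25.96028 km/s.
Transfer-orbit speed at r₂: v_p = √[μ(2/r₂ − 1/a_t)] = 34.68294 km/s.
Second burn Δv₂ = |v₂ − v_p| = 8.7227 km/s.
Δv = Δv₁ + Δv₂ = 4.8324 + 8.7227 = 13.56 km/s.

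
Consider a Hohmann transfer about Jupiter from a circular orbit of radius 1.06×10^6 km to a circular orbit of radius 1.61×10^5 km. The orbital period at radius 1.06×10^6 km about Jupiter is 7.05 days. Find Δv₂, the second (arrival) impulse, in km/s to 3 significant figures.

From Kepler's third law T² = 4π²r³/μ at r = 1.06×10^6 km, T = 7.05 days = 7.05 × 86400 s = 6.0912×10^5 s: μ = 4π²r³/T² = 1.26728×10^8 km³/s².
Transfer-ellipse semi-major axis a_t = (r₁ + r₂)/2 = (1.060×10^6 + 1.610×10^5)/2 = 6.105×10^5 km.
On the circular orbit at r = 1.610×10^5 km, v_c = √(μ/r) = 28.056 km/s.
Vis-viva on the transfer ellipse at r = 1.610×10^5 km gives v_t = √[μ(2/r − 1/a_t)] = 36.969 km/s.
Δv₂ = |v_t − v_c| = |36.969 − 28.056| = 8.913 km/s.

Δv₂ = 8.91 km/s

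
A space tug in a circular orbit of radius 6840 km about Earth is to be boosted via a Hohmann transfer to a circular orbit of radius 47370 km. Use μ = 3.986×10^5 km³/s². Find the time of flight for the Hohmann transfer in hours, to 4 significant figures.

t = 6.168 hours

Semi-major axis of the transfer orbit: a_t = (6840 + 47370)/2 = 27105 km.
By Kepler's third law the transfer-orbit period is T = 2π√(a_t³/μ), so t = T/2 = 22205 s.
Converting: 22205 s ÷ 3600 s/hour = 6.168 hours.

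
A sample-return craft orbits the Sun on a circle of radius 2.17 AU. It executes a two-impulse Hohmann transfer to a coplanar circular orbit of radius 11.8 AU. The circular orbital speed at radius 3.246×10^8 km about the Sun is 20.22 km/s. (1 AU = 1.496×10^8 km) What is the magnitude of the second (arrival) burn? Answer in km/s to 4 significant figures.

Δv₂ = 3.838 km/s

From the circular-orbit relation v² = μ/r at r = 3.246×10^8 km: μ = v²r = (20.22)² × 3.246×10^8 = 1.32712×10^11 km³/s².
In km: r₁ = 2.17 × 1.496×10^8 = 3.24632×10^8 km; r₂ = 11.8 × 1.496×10^8 = 1.76528×10^9 km.
Semi-major axis of the transfer orbit: a_t = (3.24632×10^8 + 1.76528×10^9)/2 = 1.044956×10^9 km.
On the circular orbit at r = 1.76528×10^9 km, v_c = √(μ/r) = 8.671 km/s.
Transfer-orbit speed at the same r (vis-viva, a = a_t): v_t = √[μ(2/r − 1/a_t)] = 4.833 km/s.
Δv₂ = |v_t − v_c| = |4.833 − 8.671| = 3.838 km/s.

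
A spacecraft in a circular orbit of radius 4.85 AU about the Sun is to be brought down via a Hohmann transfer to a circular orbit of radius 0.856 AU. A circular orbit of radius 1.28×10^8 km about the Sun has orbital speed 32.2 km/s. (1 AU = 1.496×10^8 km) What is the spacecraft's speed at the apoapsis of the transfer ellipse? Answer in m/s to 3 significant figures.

v = 7410 m/s

From the circular-orbit relation v² = μ/r at r = 1.28×10^8 km: μ = v²r = (32.2)² × 1.28×10^8 = 1.32716×10^11 km³/s².
In km: r₁ = 4.85 × 1.496×10^8 = 7.2556×10^8 km; r₂ = 0.856 × 1.496×10^8 = 1.280576×10^8 km.
The Hohmann ellipse has a_t = (r₁ + r₂)/2 = 4.268088×10^8 km.
At apoapsis, r = 7.2556×10^8 km.
From the vis-viva equation, v = √[μ(2/r − 1/a_t)] = 7.408 km/s.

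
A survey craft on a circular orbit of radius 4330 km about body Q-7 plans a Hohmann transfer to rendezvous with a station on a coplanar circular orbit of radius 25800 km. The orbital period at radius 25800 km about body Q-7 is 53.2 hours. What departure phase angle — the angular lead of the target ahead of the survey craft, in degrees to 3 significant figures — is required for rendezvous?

From Kepler's third law T² = 4π²r³/μ at r = 25800 km, T = 53.2 hours = 53.2 × 3600 s = 1.9152×10^5 s: μ = 4π²r³/T² = 18483.8 km³/s².
The Hohmann ellipse has a_t = (r₁ + r₂)/2 = 15065 km.
Transfer time t = π√(a_t³/μ) = 42727.6 s.
The target's mean motion on its circular orbit is ω₂ = √(μ/r₂³) = 3.28069×10^-5 rad/s.
Angle swept by the target during transfer: ω₂·t = 1.40176 rad = 80.31°.
The survey craft traverses 180° on the transfer ellipse, so the target must lead by 180° − 80.31° = 99.7°.

φ = 99.7°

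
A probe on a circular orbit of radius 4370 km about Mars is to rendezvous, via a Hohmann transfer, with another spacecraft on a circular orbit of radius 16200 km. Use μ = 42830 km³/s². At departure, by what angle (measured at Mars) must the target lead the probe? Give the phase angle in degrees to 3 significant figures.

Transfer-ellipse semi-major axis a_t = (r₁ + r₂)/2 = (4370 + 16200)/2 = 10285 km.
The half-period of the transfer ellipse is t = π√(a_t³/μ) = 15833.70 s.
Target angular speed ω₂ = √(μ/r₂³) = 1.003694×10^-4 rad/s.
Angle swept by the target during transfer: ω₂·t = 1.58922 rad = 91.06°.
The probe traverses 180° on the transfer ellipse, so the target must lead by 180° − 91.06° = 88.9°.

φ = 88.9°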